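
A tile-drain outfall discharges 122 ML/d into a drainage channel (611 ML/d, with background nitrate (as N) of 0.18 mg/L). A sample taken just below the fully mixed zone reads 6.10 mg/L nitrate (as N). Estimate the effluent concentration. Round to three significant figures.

Mass balance: 611.0·0.1800 + 122.0·Cₑ = 733.0·6.100
→ Cₑ = (733.0·6.100 − 611.0·0.1800) / 122.0 = 35.75 mg/L.

35.7 mg/L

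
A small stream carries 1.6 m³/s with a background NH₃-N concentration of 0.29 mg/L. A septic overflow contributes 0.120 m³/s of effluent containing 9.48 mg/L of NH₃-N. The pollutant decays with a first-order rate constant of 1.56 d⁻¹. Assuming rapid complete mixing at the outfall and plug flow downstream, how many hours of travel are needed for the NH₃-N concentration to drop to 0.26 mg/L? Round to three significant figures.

19.6 h

Conservation of mass: C = (1.600·0.2900 + 0.1200·9.480) / 1.720 = 1.602/1.720 = 0.9312 mg/L.
0.9312·exp(−k·t) = 0.26 → t = ln(0.9312/0.26)/k = 70660 s = 19.63 h.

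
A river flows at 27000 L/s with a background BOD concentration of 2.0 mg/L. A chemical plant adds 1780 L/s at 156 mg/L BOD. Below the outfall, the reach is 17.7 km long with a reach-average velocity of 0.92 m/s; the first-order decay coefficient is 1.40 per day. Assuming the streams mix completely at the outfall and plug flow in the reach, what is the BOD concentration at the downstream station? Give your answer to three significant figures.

8.44 mg/L

Mixed concentration C = ΣQC/ΣQ = (27000·2.000 + 1780·156.0) / 28780 = 331700/28780 = 11.52 mg/L.
Travel time t = 17.7·1000 / 0.92 = 19240 s = 5.344 h.
Applying C = C₀e^(−kt): 11.52 × 0.7322 = 8.438 mg/L.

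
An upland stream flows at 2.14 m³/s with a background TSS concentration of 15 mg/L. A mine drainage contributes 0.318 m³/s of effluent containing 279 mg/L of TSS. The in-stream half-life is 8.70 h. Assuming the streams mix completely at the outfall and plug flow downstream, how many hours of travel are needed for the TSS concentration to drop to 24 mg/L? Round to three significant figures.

9.00 h

Mixed concentration C = ΣQC/ΣQ = (2.140·15.00 + 0.3180·279.0) / 2.458 = 120.8/2.458 = 49.15 mg/L.
Half-life 8.70 h → k = ln 2 / 8.70 = 0.07967 h⁻¹ = 1.912 d⁻¹.
49.15·exp(−k·t) = 24 → t = ln(49.15/24)/k = 32390 s = 8.998 h.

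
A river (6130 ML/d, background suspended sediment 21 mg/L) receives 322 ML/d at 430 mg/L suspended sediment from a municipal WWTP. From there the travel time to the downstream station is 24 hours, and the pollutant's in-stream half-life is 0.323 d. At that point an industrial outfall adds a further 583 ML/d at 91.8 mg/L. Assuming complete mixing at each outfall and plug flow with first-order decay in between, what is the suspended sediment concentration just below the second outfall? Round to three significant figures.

After mixing, C = (6130·21.00 + 322.0·430.0) / 6452 = 267200/6452 = 41.41 mg/L; combined flow 6452 ML/d.
Half-life 0.323 d → k = ln 2 / 0.323 = 2.146 d⁻¹.
After decay, C = 41.41 × e^(−kt) = 41.41 × 0.1170 = 4.843 mg/L.
Second outfall: C = (6452·4.843 + 583.0·91.80)/7035 = 12.05 mg/L.

12.0 mg/L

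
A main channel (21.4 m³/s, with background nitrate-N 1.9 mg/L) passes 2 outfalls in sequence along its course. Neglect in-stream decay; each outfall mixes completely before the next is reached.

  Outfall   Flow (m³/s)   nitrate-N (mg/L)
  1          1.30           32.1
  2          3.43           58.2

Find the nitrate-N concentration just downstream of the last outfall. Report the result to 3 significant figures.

10.8 mg/L

After outfall 1: Q = 21.40 + 1.300 = 22.70 m³/s; C = (21.40·1.900 + 1.300·32.10)/22.70 = 3.630 mg/L.
After outfall 2: Q = 22.70 + 3.430 = 26.13 m³/s; C = (22.70·3.630 + 3.430·58.20)/26.13 = 10.79 mg/L.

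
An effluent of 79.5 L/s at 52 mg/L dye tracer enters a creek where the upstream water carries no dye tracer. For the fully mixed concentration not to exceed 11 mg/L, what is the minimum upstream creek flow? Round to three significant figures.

296 L/s

Set C_mix = 11: (Q·0 + 79.50·52.00) / (Q + 79.50) = 11
→ Q = 79.50·(52.00 − 11)/(11 − 0) = 296.3 L/s.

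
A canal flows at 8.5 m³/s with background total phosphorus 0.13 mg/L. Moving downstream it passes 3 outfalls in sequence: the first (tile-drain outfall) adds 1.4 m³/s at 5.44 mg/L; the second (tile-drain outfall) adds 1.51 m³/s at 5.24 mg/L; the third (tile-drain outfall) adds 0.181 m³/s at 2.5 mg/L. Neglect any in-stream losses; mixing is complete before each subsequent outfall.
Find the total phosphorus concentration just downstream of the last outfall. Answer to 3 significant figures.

After outfall 1: Q = 8.500 + 1.400 = 9.900 m³/s; C = (8.500·0.1300 + 1.400·5.440)/9.900 = 0.8809 mg/L.
After outfall 2: Q = 9.900 + 1.510 = 11.41 m³/s; C = (9.900·0.8809 + 1.510·5.240)/11.41 = 1.458 mg/L.
After outfall 3: Q = 11.41 + 0.1810 = 11.59 m³/s; C = (11.41·1.458 + 0.1810·2.500)/11.59 = 1.474 mg/L.

1.47 mg/L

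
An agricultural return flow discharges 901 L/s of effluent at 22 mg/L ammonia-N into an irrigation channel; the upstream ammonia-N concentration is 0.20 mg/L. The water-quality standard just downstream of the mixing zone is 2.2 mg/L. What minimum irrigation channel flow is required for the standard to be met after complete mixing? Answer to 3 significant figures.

Set C_mix = 2.2: (Q·0.2000 + 901.0·22.00) / (Q + 901.0) = 2.2
→ Q = 901.0·(22.00 − 2.2)/(2.2 − 0.2000) = 8920 L/s.

8920 L/s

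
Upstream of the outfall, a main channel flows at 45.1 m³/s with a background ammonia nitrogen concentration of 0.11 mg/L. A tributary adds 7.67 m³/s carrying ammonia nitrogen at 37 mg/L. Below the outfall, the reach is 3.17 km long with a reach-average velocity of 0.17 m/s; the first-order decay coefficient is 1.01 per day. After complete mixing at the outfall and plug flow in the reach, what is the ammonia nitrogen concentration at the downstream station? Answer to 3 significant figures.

After mixing, C = (45.10·0.1100 + 7.670·37.00) / 52.77 = 288.8/52.77 = 5.472 mg/L.
Travel time t = 3.17·1000 / 0.17 = 18650 s = 5.180 h.
First-order decay: C = 5.472·exp(−k·t) = 5.472·0.8041 = 4.400 mg/L.

4.40 mg/L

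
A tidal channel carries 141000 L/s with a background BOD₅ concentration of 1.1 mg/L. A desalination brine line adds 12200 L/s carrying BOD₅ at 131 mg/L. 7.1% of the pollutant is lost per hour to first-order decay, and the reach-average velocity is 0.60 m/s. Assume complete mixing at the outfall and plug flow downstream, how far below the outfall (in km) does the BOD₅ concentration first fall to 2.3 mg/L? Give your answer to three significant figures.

47.1 km

Mixed concentration C = ΣQC/ΣQ = (141000·1.100 + 12200·131.0) / 153200 = 1753000/153200 = 11.44 mg/L.
7.1%/h lost → k = −ln(1 − 0.071) = 0.07365 h⁻¹.
Set 11.44·exp(−k·t) = 2.3 → t = ln(11.44/2.3)/k = 78440 s = 21.79 h.
Distance = v·t = 0.60·78440 = 47060 m = 47.06 km.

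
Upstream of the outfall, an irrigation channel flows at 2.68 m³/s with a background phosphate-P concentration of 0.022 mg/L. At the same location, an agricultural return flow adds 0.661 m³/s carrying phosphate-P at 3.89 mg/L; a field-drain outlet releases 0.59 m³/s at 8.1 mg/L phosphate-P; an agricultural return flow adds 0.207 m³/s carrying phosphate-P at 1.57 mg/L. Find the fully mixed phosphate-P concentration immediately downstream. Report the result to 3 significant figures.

1.87 mg/L

Conservation of mass: C = (2.680·0.02200 + 0.6610·3.890 + 0.5900·8.100 + 0.2070·1.570) / 4.138 = 7.734/4.138 = 1.869 mg/L.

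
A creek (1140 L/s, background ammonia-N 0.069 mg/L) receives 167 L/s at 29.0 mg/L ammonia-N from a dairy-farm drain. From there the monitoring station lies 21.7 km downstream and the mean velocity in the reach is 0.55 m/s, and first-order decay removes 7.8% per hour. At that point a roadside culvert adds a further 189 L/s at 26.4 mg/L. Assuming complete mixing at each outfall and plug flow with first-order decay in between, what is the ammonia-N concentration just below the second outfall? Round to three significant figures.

Mixed concentration C = ΣQC/ΣQ = (1140·0.06900 + 167.0·29.00) / 1307 = 4922/1307 = 3.766 mg/L; combined flow 1307 L/s.
Travel time t = 21.7·1000 / 0.55 = 39450 s = 10.96 h.
7.8%/h lost → k = −ln(1 − 0.078) = 0.08121 h⁻¹.
After decay, C = 3.766 × e^(−kt) = 3.766 × 0.4106 = 1.546 mg/L.
Second outfall: C = (1307·1.546 + 189.0·26.40)/1496 = 4.686 mg/L.

4.69 mg/L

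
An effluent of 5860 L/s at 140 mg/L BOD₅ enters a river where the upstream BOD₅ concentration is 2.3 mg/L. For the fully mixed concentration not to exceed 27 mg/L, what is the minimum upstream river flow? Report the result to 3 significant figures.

26800 L/s

Set C_mix = 27: (Q·2.300 + 5860·140.0) / (Q + 5860) = 27
→ Q = 5860·(140.0 − 27)/(27 − 2.300) = 26810 L/s.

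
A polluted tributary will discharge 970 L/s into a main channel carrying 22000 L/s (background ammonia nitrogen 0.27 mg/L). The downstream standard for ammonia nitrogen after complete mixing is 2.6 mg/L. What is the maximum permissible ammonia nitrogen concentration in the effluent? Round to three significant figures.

At the limit, (Qr·Cr + Qe·Cₑ)/(Qr + Qe) = 2.6:
Cₑ = (22970·2.6 − 22000·0.2700) / 970.0 = 55.45 mg/L.

55.4 mg/L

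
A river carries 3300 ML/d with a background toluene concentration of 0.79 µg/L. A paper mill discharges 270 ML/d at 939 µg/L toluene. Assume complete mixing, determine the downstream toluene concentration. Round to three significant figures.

Mixed concentration C = ΣQC/ΣQ = (3300·0.7900 + 270.0·939.0) / 3570 = 256100/3570 = 71.75 µg/L.

71.7 µg/L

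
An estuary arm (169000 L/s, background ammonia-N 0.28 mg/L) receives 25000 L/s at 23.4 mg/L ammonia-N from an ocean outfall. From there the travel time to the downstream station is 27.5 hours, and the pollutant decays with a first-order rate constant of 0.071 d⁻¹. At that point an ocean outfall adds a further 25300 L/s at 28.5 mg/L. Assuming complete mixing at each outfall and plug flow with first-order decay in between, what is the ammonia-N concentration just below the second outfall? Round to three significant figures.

5.95 mg/L

After mixing, C = (169000·0.2800 + 25000·23.40) / 194000 = 632300/194000 = 3.259 mg/L; combined flow 194000 L/s.
First-order decay: C = 3.259·exp(−k·t) = 3.259·0.9219 = 3.005 mg/L.
Second outfall: C = (194000·3.005 + 25300·28.50)/219300 = 5.946 mg/L.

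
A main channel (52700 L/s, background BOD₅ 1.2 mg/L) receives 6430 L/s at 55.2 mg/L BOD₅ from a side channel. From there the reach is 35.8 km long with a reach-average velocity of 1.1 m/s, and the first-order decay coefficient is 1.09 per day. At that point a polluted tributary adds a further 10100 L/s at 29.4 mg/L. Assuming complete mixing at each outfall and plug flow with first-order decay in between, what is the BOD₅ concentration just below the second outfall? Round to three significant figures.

8.30 mg/L

Mass balance: C = (52700·1.200 + 6430·55.20) / 59130 = 418200/59130 = 7.072 mg/L; combined flow 59130 L/s.
Travel time t = 35.8·1000 / 1.1 = 32550 s = 9.040 h.
First-order decay: C = 7.072·exp(−k·t) = 7.072·0.6633 = 4.691 mg/L.
Second outfall: C = (59130·4.691 + 10100·29.40)/69230 = 8.296 mg/L.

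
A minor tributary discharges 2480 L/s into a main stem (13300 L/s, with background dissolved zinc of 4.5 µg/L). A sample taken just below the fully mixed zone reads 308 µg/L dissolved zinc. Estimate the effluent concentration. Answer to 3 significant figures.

1940 µg/L

Mass balance: 13300·4.500 + 2480·Cₑ = 15780·308.0
→ Cₑ = (15780·308.0 − 13300·4.500) / 2480 = 1936 µg/L.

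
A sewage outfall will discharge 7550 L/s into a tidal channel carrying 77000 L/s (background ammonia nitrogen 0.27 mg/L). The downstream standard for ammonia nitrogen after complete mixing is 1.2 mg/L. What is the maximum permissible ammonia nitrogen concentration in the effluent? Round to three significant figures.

At the limit, (Qr·Cr + Qe·Cₑ)/(Qr + Qe) = 1.2:
Cₑ = (84550·1.2 − 77000·0.2700) / 7550 = 10.68 mg/L.

10.7 mg/L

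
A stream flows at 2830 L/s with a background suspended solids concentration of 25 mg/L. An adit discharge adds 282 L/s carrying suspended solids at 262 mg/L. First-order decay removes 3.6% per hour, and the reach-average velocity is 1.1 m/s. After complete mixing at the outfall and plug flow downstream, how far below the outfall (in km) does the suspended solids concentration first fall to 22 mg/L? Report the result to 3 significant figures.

Mass balance: C = (2830·25.00 + 282.0·262.0) / 3112 = 144600/3112 = 46.48 mg/L.
3.6%/h lost → k = −ln(1 − 0.036) = 0.03666 h⁻¹.
Set 46.48·exp(−k·t) = 22 → t = ln(46.48/22)/k = 73440 s = 20.40 h.
Distance = v·t = 1.1·73440 = 80780 m = 80.78 km.

80.8 km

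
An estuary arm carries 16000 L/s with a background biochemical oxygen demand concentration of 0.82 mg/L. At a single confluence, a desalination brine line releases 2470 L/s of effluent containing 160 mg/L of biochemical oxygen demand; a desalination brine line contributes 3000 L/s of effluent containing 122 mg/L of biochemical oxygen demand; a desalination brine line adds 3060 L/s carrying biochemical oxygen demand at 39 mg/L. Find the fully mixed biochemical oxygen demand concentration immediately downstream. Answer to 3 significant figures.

Mass balance: C = (16000·0.8200 + 2470·160.0 + 3000·122.0 + 3060·39.00) / 24530 = 893700/24530 = 36.43 mg/L.

36.4 mg/L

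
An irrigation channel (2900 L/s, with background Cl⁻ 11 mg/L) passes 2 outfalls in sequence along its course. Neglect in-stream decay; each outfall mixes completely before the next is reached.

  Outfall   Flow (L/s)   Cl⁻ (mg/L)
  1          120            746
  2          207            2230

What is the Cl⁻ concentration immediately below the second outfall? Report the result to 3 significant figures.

After outfall 1: Q = 2900 + 120.0 = 3020 L/s; C = (2900·11.00 + 120.0·746.0)/3020 = 40.21 mg/L.
After outfall 2: Q = 3020 + 207.0 = 3227 L/s; C = (3020·40.21 + 207.0·2230)/3227 = 180.7 mg/L.

181 mg/L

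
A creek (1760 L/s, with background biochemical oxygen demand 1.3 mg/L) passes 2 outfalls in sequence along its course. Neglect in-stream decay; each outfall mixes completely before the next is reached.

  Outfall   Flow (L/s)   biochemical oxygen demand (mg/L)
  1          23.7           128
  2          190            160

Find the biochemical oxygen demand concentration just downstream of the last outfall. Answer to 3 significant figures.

18.1 mg/L

Outfall 1: combined Q = 1784 L/s; C = (1760·1.300 + 23.70·128.0)/1784 = 2.983 mg/L.
Outfall 2: combined Q = 1974 L/s; C = (1784·2.983 + 190.0·160.0)/1974 = 18.10 mg/L.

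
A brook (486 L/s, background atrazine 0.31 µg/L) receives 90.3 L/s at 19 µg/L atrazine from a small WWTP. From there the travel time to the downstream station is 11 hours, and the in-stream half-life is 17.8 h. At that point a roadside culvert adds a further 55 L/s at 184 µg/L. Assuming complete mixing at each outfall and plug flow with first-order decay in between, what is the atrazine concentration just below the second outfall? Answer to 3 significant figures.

18.0 µg/L

Mass balance: C = (486.0·0.3100 + 90.30·19.00) / 576.3 = 1866/576.3 = 3.239 µg/L; combined flow 576.3 L/s.
Half-life 17.8 h → k = ln 2 / 17.8 = 0.03894 h⁻¹ = 0.9346 d⁻¹.
First-order decay: C = 3.239·exp(−k·t) = 3.239·0.6516 = 2.110 µg/L.
Second outfall: C = (576.3·2.110 + 55.00·184.0)/631.3 = 17.96 µg/L.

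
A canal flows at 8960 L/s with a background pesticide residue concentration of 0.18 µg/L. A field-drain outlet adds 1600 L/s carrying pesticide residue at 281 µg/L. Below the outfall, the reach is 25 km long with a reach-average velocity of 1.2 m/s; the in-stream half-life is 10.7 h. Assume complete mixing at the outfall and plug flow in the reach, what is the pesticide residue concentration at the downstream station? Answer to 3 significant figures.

29.4 µg/L

Conservation of mass: C = (8960·0.1800 + 1600·281.0) / 10560 = 451200/10560 = 42.73 µg/L.
Travel time t = 25·1000 / 1.2 = 20830 s = 5.787 h.
Half-life 10.7 h → k = ln 2 / 10.7 = 0.06478 h⁻¹ = 1.555 d⁻¹.
Applying C = C₀e^(−kt): 42.73 × 0.6874 = 29.37 µg/L.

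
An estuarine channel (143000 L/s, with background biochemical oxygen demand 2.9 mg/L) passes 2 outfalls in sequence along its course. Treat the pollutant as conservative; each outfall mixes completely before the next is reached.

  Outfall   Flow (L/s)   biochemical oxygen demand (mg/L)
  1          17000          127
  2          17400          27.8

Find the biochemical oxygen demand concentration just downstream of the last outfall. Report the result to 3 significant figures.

17.2 mg/L

Outfall 1: combined Q = 160000 L/s; C = (143000·2.900 + 17000·127.0)/160000 = 16.09 mg/L.
Outfall 2: combined Q = 177400 L/s; C = (160000·16.09 + 17400·27.80)/177400 = 17.23 mg/L.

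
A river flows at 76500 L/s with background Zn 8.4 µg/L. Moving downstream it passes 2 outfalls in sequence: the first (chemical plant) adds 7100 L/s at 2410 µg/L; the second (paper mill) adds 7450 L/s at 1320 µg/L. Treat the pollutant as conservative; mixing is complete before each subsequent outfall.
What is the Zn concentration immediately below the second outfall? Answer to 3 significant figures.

Outfall 1: combined Q = 83600 L/s; C = (76500·8.400 + 7100·2410)/83600 = 212.4 µg/L.
Outfall 2: combined Q = 91050 L/s; C = (83600·212.4 + 7450·1320)/91050 = 303.0 µg/L.

303 µg/L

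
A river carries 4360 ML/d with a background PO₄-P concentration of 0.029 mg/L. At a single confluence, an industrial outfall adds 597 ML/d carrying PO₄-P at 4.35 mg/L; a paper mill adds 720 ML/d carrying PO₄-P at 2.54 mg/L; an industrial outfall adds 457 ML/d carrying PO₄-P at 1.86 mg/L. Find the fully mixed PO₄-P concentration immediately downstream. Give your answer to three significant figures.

0.881 mg/L

Flow-weighted average: C = (4360·0.02900 + 597.0·4.350 + 720.0·2.540 + 457.0·1.860) / 6134 = 5402/6134 = 0.8807 mg/L.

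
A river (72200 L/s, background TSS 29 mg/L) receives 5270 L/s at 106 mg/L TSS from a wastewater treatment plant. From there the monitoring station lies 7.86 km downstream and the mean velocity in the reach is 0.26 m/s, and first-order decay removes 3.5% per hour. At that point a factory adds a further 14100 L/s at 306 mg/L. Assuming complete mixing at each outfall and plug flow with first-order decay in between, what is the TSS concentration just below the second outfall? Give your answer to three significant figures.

Conservation of mass: C = (72200·29.00 + 5270·106.0) / 77470 = 2652000/77470 = 34.24 mg/L; combined flow 77470 L/s.
Travel time t = 7.86·1000 / 0.26 = 30230 s = 8.397 h.
3.5%/h lost → k = −ln(1 − 0.035) = 0.03563 h⁻¹.
Applying C = C₀e^(−kt): 34.24 × 0.7414 = 25.39 mg/L.
At the second outfall, C = (77470·25.39 + 14100·306.0) / (77470 + 14100) = 68.59 mg/L.

68.6 mg/L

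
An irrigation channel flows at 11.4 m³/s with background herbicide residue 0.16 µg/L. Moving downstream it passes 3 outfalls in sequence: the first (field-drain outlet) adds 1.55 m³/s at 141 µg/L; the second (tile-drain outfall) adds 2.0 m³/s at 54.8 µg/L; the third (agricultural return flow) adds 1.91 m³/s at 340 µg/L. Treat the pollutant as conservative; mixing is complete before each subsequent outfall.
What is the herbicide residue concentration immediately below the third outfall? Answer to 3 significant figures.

58.1 µg/L

Below outfall 1: Q → 12.95 m³/s, C = (11.40·0.1600 + 1.550·141.0)/12.95 = 17.02 µg/L.
Below outfall 2: Q → 14.95 m³/s, C = (12.95·17.02 + 2.000·54.80)/14.95 = 22.07 µg/L.
Below outfall 3: Q → 16.86 m³/s, C = (14.95·22.07 + 1.910·340.0)/16.86 = 58.09 µg/L.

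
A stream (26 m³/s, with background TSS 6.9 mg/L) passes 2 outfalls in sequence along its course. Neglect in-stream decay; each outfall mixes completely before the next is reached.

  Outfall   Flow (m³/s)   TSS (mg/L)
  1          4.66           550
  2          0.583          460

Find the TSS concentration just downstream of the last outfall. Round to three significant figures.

After outfall 1: Q = 26.00 + 4.660 = 30.66 m³/s; C = (26.00·6.900 + 4.660·550.0)/30.66 = 89.45 mg/L.
After outfall 2: Q = 30.66 + 0.5830 = 31.24 m³/s; C = (30.66·89.45 + 0.5830·460.0)/31.24 = 96.36 mg/L.

96.4 mg/L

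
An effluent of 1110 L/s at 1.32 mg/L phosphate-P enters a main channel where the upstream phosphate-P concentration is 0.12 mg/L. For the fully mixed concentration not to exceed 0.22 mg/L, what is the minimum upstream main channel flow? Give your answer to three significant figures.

Set C_mix = 0.22: (Q·0.1200 + 1110·1.320) / (Q + 1110) = 0.22
→ Q = 1110·(1.320 − 0.22)/(0.22 − 0.1200) = 12210 L/s.

12200 L/s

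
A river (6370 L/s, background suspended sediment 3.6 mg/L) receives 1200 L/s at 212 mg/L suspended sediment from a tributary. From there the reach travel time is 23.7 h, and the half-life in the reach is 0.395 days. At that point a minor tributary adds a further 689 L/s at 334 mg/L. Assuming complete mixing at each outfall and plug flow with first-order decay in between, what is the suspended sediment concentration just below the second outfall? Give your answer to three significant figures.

Conservation of mass: C = (6370·3.600 + 1200·212.0) / 7570 = 277300/7570 = 36.64 mg/L; combined flow 7570 L/s.
Half-life 0.395 d → k = ln 2 / 0.395 = 1.755 d⁻¹.
After decay, C = 36.64 × e^(−kt) = 36.64 × 0.1768 = 6.476 mg/L.
At the second outfall, C = (7570·6.476 + 689.0·334.0) / (7570 + 689.0) = 33.80 mg/L.

33.8 mg/L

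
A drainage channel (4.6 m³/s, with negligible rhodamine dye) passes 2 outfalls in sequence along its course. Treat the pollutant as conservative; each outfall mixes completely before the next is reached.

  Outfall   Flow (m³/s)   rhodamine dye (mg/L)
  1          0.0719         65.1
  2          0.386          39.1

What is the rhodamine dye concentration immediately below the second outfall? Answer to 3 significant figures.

Below outfall 1: Q → 4.672 m³/s, C = (4.600·0 + 0.07190·65.10)/4.672 = 1.002 mg/L.
Below outfall 2: Q → 5.058 m³/s, C = (4.672·1.002 + 0.3860·39.10)/5.058 = 3.909 mg/L.

3.91 mg/L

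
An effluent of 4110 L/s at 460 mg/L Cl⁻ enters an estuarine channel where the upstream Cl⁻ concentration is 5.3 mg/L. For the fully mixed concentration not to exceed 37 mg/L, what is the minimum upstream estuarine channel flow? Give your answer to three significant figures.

Set C_mix = 37: (Q·5.300 + 4110·460.0) / (Q + 4110) = 37
→ Q = 4110·(460.0 − 37)/(37 − 5.300) = 54840 L/s.

54800 L/s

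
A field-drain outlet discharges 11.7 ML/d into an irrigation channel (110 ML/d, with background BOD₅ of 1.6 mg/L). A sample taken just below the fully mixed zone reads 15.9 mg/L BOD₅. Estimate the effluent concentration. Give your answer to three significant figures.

Mass balance: 110.0·1.600 + 11.70·Cₑ = 121.7·15.90
→ Cₑ = (121.7·15.90 − 110.0·1.600) / 11.70 = 150.3 mg/L.

150 mg/L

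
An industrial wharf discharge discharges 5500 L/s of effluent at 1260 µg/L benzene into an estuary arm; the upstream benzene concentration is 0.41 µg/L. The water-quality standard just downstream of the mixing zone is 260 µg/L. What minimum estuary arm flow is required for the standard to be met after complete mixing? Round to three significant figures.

Set C_mix = 260: (Q·0.4100 + 5500·1260) / (Q + 5500) = 260
→ Q = 5500·(1260 − 260)/(260 − 0.4100) = 21190 L/s.

21200 L/s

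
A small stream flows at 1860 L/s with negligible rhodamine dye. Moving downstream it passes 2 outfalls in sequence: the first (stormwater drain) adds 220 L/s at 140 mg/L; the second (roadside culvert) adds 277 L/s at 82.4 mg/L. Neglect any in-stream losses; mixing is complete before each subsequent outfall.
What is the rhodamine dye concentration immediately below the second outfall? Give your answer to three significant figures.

Outfall 1: combined Q = 2080 L/s; C = (1860·0 + 220.0·140.0)/2080 = 14.81 mg/L.
Outfall 2: combined Q = 2357 L/s; C = (2080·14.81 + 277.0·82.40)/2357 = 22.75 mg/L.

22.8 mg/L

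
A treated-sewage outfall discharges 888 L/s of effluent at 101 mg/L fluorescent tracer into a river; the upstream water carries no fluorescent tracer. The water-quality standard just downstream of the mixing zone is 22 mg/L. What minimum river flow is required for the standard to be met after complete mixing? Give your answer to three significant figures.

3190 L/s

Set C_mix = 22: (Q·0 + 888.0·101.0) / (Q + 888.0) = 22
→ Q = 888.0·(101.0 − 22)/(22 − 0) = 3189 L/s.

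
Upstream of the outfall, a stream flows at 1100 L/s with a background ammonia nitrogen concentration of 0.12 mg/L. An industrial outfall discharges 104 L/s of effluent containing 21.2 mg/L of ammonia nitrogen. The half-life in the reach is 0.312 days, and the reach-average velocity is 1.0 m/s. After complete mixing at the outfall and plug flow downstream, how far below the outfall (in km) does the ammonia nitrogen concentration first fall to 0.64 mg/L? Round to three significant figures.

Mixed concentration C = ΣQC/ΣQ = (1100·0.1200 + 104.0·21.20) / 1204 = 2337/1204 = 1.941 mg/L.
Half-life 0.312 d → k = ln 2 / 0.312 = 2.222 d⁻¹.
Set 1.941·exp(−k·t) = 0.64 → t = ln(1.941/0.64)/k = 43150 s = 11.98 h.
Distance = v·t = 1.0·43150 = 43150 m = 43.15 km.

43.1 km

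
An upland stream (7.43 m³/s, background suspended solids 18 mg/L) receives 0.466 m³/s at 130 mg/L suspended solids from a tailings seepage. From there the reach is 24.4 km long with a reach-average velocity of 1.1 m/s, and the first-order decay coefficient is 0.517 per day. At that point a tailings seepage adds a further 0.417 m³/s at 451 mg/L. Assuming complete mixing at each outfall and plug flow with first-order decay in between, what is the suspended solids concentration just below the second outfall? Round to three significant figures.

Conservation of mass: C = (7.430·18.00 + 0.4660·130.0) / 7.896 = 194.3/7.896 = 24.61 mg/L; combined flow 7.896 m³/s.
Travel time t = 24.4·1000 / 1.1 = 22180 s = 6.162 h.
Applying C = C₀e^(−kt): 24.61 × 0.8757 = 21.55 mg/L.
At the second outfall, C = (7.896·21.55 + 0.4170·451.0) / (7.896 + 0.4170) = 43.09 mg/L.

43.1 mg/L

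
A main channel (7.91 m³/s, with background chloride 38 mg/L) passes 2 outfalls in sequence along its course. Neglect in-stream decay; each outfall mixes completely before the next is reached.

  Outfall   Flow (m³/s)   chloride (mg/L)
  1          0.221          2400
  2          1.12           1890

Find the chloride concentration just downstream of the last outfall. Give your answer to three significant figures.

After outfall 1: Q = 7.910 + 0.2210 = 8.131 m³/s; C = (7.910·38.00 + 0.2210·2400)/8.131 = 102.2 mg/L.
After outfall 2: Q = 8.131 + 1.120 = 9.251 m³/s; C = (8.131·102.2 + 1.120·1890)/9.251 = 318.6 mg/L.

319 mg/L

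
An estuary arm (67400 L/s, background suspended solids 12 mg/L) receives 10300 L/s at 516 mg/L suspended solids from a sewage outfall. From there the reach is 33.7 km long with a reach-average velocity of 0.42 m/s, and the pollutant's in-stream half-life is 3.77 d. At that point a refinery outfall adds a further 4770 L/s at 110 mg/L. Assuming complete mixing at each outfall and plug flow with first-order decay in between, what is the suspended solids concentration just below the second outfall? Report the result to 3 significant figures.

Conservation of mass: C = (67400·12.00 + 10300·516.0) / 77700 = 6124000/77700 = 78.81 mg/L; combined flow 77700 L/s.
Travel time t = 33.7·1000 / 0.42 = 80240 s = 22.29 h.
Half-life 3.77 d → k = ln 2 / 3.77 = 0.1839 d⁻¹.
Decay over the reach: 78.81·exp(−kt) = 78.81·0.8430 = 66.44 mg/L.
Second outfall: C = (77700·66.44 + 4770·110.0)/82470 = 68.96 mg/L.

69.0 mg/L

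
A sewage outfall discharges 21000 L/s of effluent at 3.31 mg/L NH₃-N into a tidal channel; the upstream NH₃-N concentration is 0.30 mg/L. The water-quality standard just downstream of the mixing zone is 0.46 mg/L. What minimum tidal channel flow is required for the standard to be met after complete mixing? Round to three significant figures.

Set C_mix = 0.46: (Q·0.3000 + 21000·3.310) / (Q + 21000) = 0.46
→ Q = 21000·(3.310 − 0.46)/(0.46 − 0.3000) = 374100 L/s.

374000 L/s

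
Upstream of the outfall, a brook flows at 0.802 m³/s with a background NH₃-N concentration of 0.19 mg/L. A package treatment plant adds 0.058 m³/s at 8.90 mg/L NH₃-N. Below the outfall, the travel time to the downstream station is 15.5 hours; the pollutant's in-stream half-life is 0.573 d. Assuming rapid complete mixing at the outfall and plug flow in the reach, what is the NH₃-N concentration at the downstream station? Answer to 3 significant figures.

0.356 mg/L

Mixed concentration C = ΣQC/ΣQ = (0.8020·0.1900 + 0.05800·8.900) / 0.8600 = 0.6686/0.8600 = 0.7774 mg/L.
Half-life 0.573 d → k = ln 2 / 0.573 = 1.210 d⁻¹.
Applying C = C₀e^(−kt): 0.7774 × 0.4578 = 0.3559 mg/L.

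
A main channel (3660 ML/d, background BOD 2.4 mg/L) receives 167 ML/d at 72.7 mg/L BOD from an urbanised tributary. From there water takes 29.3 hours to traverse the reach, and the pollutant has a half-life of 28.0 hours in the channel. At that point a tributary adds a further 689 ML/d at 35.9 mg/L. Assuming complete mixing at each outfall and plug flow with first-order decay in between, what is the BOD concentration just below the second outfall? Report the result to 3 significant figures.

7.72 mg/L

Conservation of mass: C = (3660·2.400 + 167.0·72.70) / 3827 = 20920/3827 = 5.468 mg/L; combined flow 3827 ML/d.
Half-life 28.0 h → k = ln 2 / 28.0 = 0.02476 h⁻¹ = 0.5941 d⁻¹.
Decay over the reach: 5.468·exp(−kt) = 5.468·0.4842 = 2.647 mg/L.
At the second outfall, C = (3827·2.647 + 689.0·35.90) / (3827 + 689.0) = 7.721 mg/L.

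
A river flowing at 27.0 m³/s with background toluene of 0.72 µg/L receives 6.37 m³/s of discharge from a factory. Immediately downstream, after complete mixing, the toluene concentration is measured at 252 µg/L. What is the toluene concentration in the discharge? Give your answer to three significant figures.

Mass balance: 27.00·0.7200 + 6.370·Cₑ = 33.37·252.0
→ Cₑ = (33.37·252.0 − 27.00·0.7200) / 6.370 = 1317 µg/L.

1320 µg/L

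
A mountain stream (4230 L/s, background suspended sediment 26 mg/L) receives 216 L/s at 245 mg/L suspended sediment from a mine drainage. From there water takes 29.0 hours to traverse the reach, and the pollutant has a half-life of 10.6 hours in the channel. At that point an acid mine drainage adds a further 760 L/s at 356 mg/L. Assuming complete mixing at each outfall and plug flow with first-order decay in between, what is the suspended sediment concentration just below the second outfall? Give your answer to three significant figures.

Conservation of mass: C = (4230·26.00 + 216.0·245.0) / 4446 = 162900/4446 = 36.64 mg/L; combined flow 4446 L/s.
Half-life 10.6 h → k = ln 2 / 10.6 = 0.06539 h⁻¹ = 1.569 d⁻¹.
Decay over the reach: 36.64·exp(−kt) = 36.64·0.1501 = 5.500 mg/L.
At the second outfall, C = (4446·5.500 + 760.0·356.0) / (4446 + 760.0) = 56.67 mg/L.

56.7 mg/L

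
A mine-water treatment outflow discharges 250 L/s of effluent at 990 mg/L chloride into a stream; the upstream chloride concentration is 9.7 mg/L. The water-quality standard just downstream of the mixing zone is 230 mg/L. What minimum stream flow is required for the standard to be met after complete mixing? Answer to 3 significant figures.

862 L/s

Set C_mix = 230: (Q·9.700 + 250.0·990.0) / (Q + 250.0) = 230
→ Q = 250.0·(990.0 − 230)/(230 − 9.700) = 862.5 L/s.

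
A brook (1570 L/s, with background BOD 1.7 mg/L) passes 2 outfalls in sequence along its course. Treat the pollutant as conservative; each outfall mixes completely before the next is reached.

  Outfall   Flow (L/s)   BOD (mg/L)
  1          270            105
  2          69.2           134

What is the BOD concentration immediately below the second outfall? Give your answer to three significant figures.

21.1 mg/L

After outfall 1: Q = 1570 + 270.0 = 1840 L/s; C = (1570·1.700 + 270.0·105.0)/1840 = 16.86 mg/L.
After outfall 2: Q = 1840 + 69.20 = 1909 L/s; C = (1840·16.86 + 69.20·134.0)/1909 = 21.10 mg/L.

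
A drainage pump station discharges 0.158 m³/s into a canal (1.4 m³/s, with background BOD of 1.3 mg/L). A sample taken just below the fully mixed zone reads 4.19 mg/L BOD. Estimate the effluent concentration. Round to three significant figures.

Mass balance: 1.400·1.300 + 0.1580·Cₑ = 1.558·4.190
→ Cₑ = (1.558·4.190 − 1.400·1.300) / 0.1580 = 29.80 mg/L.

29.8 mg/L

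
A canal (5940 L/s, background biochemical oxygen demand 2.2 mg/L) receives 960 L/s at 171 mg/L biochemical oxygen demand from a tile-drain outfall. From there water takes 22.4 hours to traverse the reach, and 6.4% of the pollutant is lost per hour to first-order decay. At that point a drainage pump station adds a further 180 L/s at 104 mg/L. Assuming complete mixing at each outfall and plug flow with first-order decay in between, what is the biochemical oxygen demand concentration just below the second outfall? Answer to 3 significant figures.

8.33 mg/L

Mass balance: C = (5940·2.200 + 960.0·171.0) / 6900 = 177200/6900 = 25.69 mg/L; combined flow 6900 L/s.
6.4%/h lost → k = −ln(1 − 0.064) = 0.06614 h⁻¹.
Applying C = C₀e^(−kt): 25.69 × 0.2273 = 5.838 mg/L.
Second outfall: C = (6900·5.838 + 180.0·104.0)/7080 = 8.334 mg/L.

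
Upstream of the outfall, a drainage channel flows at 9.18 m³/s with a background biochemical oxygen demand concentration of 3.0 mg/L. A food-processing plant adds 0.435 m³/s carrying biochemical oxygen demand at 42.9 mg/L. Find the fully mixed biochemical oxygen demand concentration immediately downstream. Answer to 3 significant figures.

4.81 mg/L

After mixing, C = (9.180·3.000 + 0.4350·42.90) / 9.615 = 46.20/9.615 = 4.805 mg/L.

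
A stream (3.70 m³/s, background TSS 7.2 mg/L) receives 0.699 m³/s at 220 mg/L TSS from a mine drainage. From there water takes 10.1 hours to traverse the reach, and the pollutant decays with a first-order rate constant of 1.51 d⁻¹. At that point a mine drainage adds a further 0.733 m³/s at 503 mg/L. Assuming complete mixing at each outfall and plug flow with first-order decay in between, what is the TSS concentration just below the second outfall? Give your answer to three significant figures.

90.5 mg/L

Mass balance: C = (3.700·7.200 + 0.6990·220.0) / 4.399 = 180.4/4.399 = 41.01 mg/L; combined flow 4.399 m³/s.
First-order decay: C = 41.01·exp(−k·t) = 41.01·0.5297 = 21.72 mg/L.
At the second outfall, C = (4.399·21.72 + 0.7330·503.0) / (4.399 + 0.7330) = 90.46 mg/L.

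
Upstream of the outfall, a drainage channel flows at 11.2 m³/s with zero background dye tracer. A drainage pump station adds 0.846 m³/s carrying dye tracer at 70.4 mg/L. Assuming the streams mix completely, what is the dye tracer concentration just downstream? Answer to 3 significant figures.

4.94 mg/L

Flow-weighted average: C = (11.20·0 + 0.8460·70.40) / 12.05 = 59.56/12.05 = 4.944 mg/L.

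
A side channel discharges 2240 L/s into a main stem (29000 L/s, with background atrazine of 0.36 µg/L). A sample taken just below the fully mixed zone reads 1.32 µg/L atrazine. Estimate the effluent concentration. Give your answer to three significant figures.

13.7 µg/L

Mass balance: 29000·0.3600 + 2240·Cₑ = 31240·1.320
→ Cₑ = (31240·1.320 − 29000·0.3600) / 2240 = 13.75 µg/L.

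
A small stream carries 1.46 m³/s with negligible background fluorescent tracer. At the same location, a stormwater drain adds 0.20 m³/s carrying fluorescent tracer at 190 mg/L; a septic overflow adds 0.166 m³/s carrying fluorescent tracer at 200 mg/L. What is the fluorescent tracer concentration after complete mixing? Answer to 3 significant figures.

Mass balance: C = (1.460·0 + 0.2000·190.0 + 0.1660·200.0) / 1.826 = 71.20/1.826 = 38.99 mg/L.

39.0 mg/L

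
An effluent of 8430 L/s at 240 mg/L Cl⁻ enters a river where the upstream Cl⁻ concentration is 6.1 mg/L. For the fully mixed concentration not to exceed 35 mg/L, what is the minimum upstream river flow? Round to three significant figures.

59800 L/s

Set C_mix = 35: (Q·6.100 + 8430·240.0) / (Q + 8430) = 35
→ Q = 8430·(240.0 − 35)/(35 − 6.100) = 59800 L/s.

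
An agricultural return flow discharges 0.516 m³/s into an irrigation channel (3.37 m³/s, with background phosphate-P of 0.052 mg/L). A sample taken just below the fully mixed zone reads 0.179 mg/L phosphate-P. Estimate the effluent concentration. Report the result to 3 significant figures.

1.01 mg/L

Mass balance: 3.370·0.05200 + 0.5160·Cₑ = 3.886·0.1790
→ Cₑ = (3.886·0.1790 − 3.370·0.05200) / 0.5160 = 1.008 mg/L.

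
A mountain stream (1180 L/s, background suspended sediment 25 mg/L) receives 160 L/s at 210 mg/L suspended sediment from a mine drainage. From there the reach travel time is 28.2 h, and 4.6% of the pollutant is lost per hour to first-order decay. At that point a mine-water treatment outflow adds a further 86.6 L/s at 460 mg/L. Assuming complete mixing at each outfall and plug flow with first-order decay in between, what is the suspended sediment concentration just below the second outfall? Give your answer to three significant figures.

Mass balance: C = (1180·25.00 + 160.0·210.0) / 1340 = 63100/1340 = 47.09 mg/L; combined flow 1340 L/s.
4.6%/h lost → k = −ln(1 − 0.046) = 0.04709 h⁻¹.
After decay, C = 47.09 × e^(−kt) = 47.09 × 0.2650 = 12.48 mg/L.
Second outfall: C = (1340·12.48 + 86.60·460.0)/1427 = 39.65 mg/L.

39.6 mg/L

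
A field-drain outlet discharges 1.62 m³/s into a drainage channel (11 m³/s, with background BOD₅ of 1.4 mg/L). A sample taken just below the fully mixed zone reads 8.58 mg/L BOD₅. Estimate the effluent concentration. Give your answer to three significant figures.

Mass balance: 11.00·1.400 + 1.620·Cₑ = 12.62·8.580
→ Cₑ = (12.62·8.580 − 11.00·1.400) / 1.620 = 57.33 mg/L.

57.3 mg/L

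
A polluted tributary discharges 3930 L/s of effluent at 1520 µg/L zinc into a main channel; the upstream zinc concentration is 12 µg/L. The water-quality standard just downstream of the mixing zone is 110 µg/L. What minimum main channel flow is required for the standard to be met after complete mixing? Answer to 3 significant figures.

Set C_mix = 110: (Q·12.00 + 3930·1520) / (Q + 3930) = 110
→ Q = 3930·(1520 − 110)/(110 − 12.00) = 56540 L/s.

56500 L/s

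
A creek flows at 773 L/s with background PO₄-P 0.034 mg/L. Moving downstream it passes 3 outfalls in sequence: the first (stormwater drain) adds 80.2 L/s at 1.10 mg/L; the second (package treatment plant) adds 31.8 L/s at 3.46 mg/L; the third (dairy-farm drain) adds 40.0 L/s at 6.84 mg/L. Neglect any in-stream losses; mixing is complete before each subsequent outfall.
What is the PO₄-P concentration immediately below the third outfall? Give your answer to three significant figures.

0.539 mg/L

Below outfall 1: Q → 853.2 L/s, C = (773.0·0.03400 + 80.20·1.100)/853.2 = 0.1342 mg/L.
Below outfall 2: Q → 885.0 L/s, C = (853.2·0.1342 + 31.80·3.460)/885.0 = 0.2537 mg/L.
Below outfall 3: Q → 925.0 L/s, C = (885.0·0.2537 + 40.00·6.840)/925.0 = 0.5385 mg/L.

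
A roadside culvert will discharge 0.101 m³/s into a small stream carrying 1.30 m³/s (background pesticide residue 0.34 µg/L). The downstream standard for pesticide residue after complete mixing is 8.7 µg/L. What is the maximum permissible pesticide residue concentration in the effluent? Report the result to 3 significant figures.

116 µg/L

At the limit, (Qr·Cr + Qe·Cₑ)/(Qr + Qe) = 8.7:
Cₑ = (1.401·8.7 − 1.300·0.3400) / 0.1010 = 116.3 µg/L.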